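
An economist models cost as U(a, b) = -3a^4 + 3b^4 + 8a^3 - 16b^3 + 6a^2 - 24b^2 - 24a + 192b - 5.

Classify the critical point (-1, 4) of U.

saddle point

The mixed partial ∂²U/∂a∂b is 0, so the Hessian at any point is diag(U_aa, U_bb) = diag(12(-3a^2 + 4a + 1), 12(3b^2 - 8b - 4)).
At (-1, 4): H = diag(-72, 144).
The eigenvalues have opposite signs, so H is indefinite: a saddle point.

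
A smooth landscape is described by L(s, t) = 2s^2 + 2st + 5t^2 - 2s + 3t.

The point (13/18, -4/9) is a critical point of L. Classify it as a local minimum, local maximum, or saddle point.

The Hessian of L is constant: H = [[4, 2], [2, 10]].
det(H) = 4·10 − 2² = 36.
det(H) > 0 and tr(H) = 14 > 0, so H is positive definite and the point is a local minimum.

local minimum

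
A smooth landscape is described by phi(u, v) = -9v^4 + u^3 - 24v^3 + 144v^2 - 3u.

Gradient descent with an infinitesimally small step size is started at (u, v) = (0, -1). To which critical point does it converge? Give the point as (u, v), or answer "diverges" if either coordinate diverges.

phi is separable, so gradient descent decouples: u follows -∂phi/∂u, v follows -∂phi/∂v.
∂phi/∂u = 3(u - 1)(u + 1); at u=0 this is -3, so u increases.
∂phi/∂v = -36v(v - 2)(v + 4); at v=-1 this is -324, so v increases.
u converges to its nearest critical value 1 (a local min of the u-part); v converges to 0. The iterate converges to (1, 0).

(1, 0)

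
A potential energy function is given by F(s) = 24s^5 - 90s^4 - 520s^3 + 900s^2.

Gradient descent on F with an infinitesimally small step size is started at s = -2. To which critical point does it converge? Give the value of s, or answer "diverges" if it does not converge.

F'(s) = 120s(s - 5)(s - 1)(s + 3), so F'(-2) = -5040.
Gradient descent moves in the -F' direction, i.e. s is increasing.
The nearest critical point in that direction is s = 0, where F'' = 1800 > 0 (a local minimum). The iterate converges there.

0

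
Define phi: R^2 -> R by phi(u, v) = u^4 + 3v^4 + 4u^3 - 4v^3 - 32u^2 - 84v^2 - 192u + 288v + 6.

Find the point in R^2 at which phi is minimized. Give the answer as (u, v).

(4, -4)

phi(u,v) separates as P(u) + Q(v) + 6, so its minimum is min P + min Q + 6.
P'(u) = 4(u - 4)(u + 3)(u + 4) vanishes at u ∈ {-4, -3, 4}; Q'(v) = 12(v - 3)(v - 2)(v + 4) vanishes at v ∈ {-4, 2, 3}.
Local minima of P (where P''>0): P(-4)=256, P(4)=-768. Local minima of Q: Q(-4)=-1472, Q(3)=243.
So the global minimum of phi is P(4) + Q(-4) + 6 = -768 − 1472 + 6 = -2234, attained at (4, -4).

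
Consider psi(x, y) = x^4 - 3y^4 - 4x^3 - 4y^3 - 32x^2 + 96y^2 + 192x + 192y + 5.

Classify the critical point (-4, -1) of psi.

The mixed partial ∂²psi/∂x∂y is 0, so the Hessian at any point is diag(psi_xx, psi_yy) = diag(4(3x^2 - 6x - 16), 12(-3y^2 - 2y + 16)).
At (-4, -1): H = diag(224, 180).
Both eigenvalues are positive, so H is positive definite: a local minimum.

local minimum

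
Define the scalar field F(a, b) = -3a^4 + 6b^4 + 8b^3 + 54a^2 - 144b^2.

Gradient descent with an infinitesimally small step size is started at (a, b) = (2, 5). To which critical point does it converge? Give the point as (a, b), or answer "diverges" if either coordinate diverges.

F is separable, so gradient descent decouples: a follows -∂F/∂a, b follows -∂F/∂b.
∂F/∂a = -12a(a - 3)(a + 3); at a=2 this is 120, so a decreases.
∂F/∂b = 24b(b - 3)(b + 4); at b=5 this is 2160, so b decreases.
a converges to its nearest critical value 0 (a local min of the a-part); b converges to 3. The iterate converges to (0, 3).

(0, 3)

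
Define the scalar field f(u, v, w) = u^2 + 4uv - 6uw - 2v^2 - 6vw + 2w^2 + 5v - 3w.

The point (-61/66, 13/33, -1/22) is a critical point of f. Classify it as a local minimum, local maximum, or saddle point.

The Hessian is constant: H = [[2, 4, -6], [4, -4, -6], [-6, -6, 4]].
Leading principal minors: Δ₁ = 2, Δ₂ = -24, Δ₃ = 264.
The minors fit neither the all-positive nor the alternating-sign pattern, so H is indefinite: a saddle point.

saddle point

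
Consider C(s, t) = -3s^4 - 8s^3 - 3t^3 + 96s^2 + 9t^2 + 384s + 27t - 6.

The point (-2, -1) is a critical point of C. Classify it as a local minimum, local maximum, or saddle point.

local minimum

The mixed partial ∂²C/∂s∂t is 0, so the Hessian at any point is diag(C_ss, C_tt) = diag(12(-3s^2 - 4s + 16), 18(-t + 1)).
At (-2, -1): H = diag(144, 36).
Both eigenvalues are positive, so H is positive definite: a local minimum.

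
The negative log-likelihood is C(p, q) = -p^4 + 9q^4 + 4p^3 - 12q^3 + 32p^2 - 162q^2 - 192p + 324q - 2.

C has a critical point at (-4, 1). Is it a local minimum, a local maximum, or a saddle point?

The mixed partial ∂²C/∂p∂q is 0, so the Hessian at any point is diag(C_pp, C_qq) = diag(4(-3p^2 + 6p + 16), 36(3q^2 - 2q - 9)).
At (-4, 1): H = diag(-224, -288).
Both eigenvalues are negative, so H is negative definite: a local maximum.

local maximum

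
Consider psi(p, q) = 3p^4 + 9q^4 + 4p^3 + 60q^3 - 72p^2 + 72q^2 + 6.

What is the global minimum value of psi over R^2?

-1018

psi(p,q) separates as A(p) + B(q) + 6, so its minimum is min A + min B + 6.
A'(p) = 12p(p - 3)(p + 4) vanishes at p ∈ {-4, 0, 3}; B'(q) = 36q(q + 1)(q + 4) vanishes at q ∈ {-4, -1, 0}.
Local minima of A (where A''>0): A(-4)=-640, A(3)=-297. Local minima of B: B(-4)=-384, B(0)=0.
So the global minimum of psi is A(-4) + B(-4) + 6 = -640 − 384 + 6 = -1018, attained at (-4, -4).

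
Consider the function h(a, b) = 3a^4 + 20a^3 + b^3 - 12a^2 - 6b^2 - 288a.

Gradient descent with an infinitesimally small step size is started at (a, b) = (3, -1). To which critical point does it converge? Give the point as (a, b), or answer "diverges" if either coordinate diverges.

h is separable, so gradient descent decouples: a follows -∂h/∂a, b follows -∂h/∂b.
∂h/∂a = 12(a - 2)(a + 3)(a + 4); at a=3 this is 504, so a decreases.
∂h/∂b = 3b(b - 4); at b=-1 this is 15, so b decreases.
The b-coordinate has no critical point in that direction and runs off to infinity.

diverges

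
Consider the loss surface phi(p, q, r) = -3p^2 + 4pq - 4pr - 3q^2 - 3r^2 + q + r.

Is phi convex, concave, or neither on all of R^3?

phi is quadratic, so its Hessian is the constant matrix H = [[-6, 4, -4], [4, -6, 0], [-4, 0, -6]].
Leading principal minors: -6, 20, -24.
Signs alternate −, +, − ⇒ H ≺ 0 ⇒ concave.

concave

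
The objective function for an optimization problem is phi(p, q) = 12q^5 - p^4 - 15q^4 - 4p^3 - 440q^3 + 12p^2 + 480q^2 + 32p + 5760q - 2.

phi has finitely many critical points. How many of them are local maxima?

4

phi separates as a function of p plus a function of q, so ∇phi=0 decouples.
∂phi/∂p = -4(p - 2)(p + 1)(p + 4) = 0 at p ∈ {-4, -1, 2}; ∂phi/∂q = 60(q - 4)(q - 3)(q + 2)(q + 4) = 0 at q ∈ {-4, -2, 3, 4}.
The Hessian is diagonal: diag(phi_pp, phi_qq). Second derivatives: phi_pp(-4)=-72, phi_pp(-1)=36, phi_pp(2)=-72; phi_qq(-4)=-6720, phi_qq(-2)=3600, phi_qq(3)=-2100, phi_qq(4)=2880.
Local maxima occur where both diagonal entries negative: (-4, -4), (-4, 3), (2, -4), (2, 3). Count: 4.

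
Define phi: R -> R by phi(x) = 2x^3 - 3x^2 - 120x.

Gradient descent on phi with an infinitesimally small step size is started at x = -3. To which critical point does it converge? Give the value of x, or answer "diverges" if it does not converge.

phi'(x) = 6(x - 5)(x + 4), so phi'(-3) = -48.
Gradient descent moves in the -phi' direction, i.e. x is increasing.
The nearest critical point in that direction is x = 5, where phi'' = 54 > 0 (a local minimum). The iterate converges there.

5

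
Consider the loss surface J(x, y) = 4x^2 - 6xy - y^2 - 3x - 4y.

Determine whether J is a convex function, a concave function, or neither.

neither

J is quadratic, so its Hessian is the constant matrix H = [[8, -6], [-6, -2]].
det(H) = -52, tr(H) = 6.
det(H) < 0, so H is indefinite: neither convex nor concave.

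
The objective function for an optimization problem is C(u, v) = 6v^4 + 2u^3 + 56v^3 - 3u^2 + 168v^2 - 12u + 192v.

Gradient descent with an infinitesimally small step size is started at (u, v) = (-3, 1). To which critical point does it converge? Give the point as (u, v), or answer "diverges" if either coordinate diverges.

diverges

C is separable, so gradient descent decouples: u follows -∂C/∂u, v follows -∂C/∂v.
∂C/∂u = 6(u - 2)(u + 1); at u=-3 this is 60, so u decreases.
∂C/∂v = 24(v + 1)(v + 2)(v + 4); at v=1 this is 720, so v decreases.
The u-coordinate has no critical point in that direction and runs off to infinity.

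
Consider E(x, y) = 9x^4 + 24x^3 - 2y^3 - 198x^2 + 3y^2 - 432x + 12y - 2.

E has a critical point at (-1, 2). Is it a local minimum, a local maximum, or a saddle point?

local maximum

The mixed partial ∂²E/∂x∂y is 0, so the Hessian at any point is diag(E_xx, E_yy) = diag(36(3x^2 + 4x - 11), 6(-2y + 1)).
At (-1, 2): H = diag(-432, -18).
Both eigenvalues are negative, so H is negative definite: a local maximum.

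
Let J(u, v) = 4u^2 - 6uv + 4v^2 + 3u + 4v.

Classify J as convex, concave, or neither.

convex

J is quadratic, so its Hessian is the constant matrix H = [[8, -6], [-6, 8]].
det(H) = 28, tr(H) = 16.
det(H) > 0 and tr(H) > 0, so H is positive definite everywhere: convex.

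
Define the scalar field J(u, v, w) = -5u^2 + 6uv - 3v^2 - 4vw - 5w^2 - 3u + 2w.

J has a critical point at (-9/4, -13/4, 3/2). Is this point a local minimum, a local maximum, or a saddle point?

local maximum

The Hessian is constant: H = [[-10, 6, 0], [6, -6, -4], [0, -4, -10]].
Leading principal minors: Δ₁ = -10, Δ₂ = 24, Δ₃ = -80.
The minors alternate sign starting negative (−, +, −), so H is negative definite: a local maximum.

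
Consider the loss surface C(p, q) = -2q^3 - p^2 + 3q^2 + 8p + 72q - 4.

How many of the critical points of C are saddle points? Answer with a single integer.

1

C separates as a function of p plus a function of q, so ∇C=0 decouples.
∂C/∂p = -2(p - 4) = 0 at p ∈ {4}; ∂C/∂q = -6(q - 4)(q + 3) = 0 at q ∈ {-3, 4}.
The Hessian is diagonal: diag(C_pp, C_qq). Second derivatives: C_pp(4)=-2; C_qq(-3)=42, C_qq(4)=-42.
Saddle points occur where the two diagonal entries have opposite signs: (4, -3). Count: 1.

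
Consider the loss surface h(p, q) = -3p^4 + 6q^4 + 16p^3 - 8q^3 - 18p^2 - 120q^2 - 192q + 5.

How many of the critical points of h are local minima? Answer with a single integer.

2

h separates as a function of p plus a function of q, so ∇h=0 decouples.
∂h/∂p = -12p(p - 3)(p - 1) = 0 at p ∈ {0, 1, 3}; ∂h/∂q = 24(q - 4)(q + 1)(q + 2) = 0 at q ∈ {-2, -1, 4}.
The Hessian is diagonal: diag(h_pp, h_qq). Second derivatives: h_pp(0)=-36, h_pp(1)=24, h_pp(3)=-72; h_qq(-2)=144, h_qq(-1)=-120, h_qq(4)=720.
Local minima occur where both diagonal entries positive: (1, -2), (1, 4). Count: 2.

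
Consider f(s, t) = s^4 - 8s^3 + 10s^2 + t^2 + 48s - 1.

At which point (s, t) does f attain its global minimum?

f(s,t) separates as P(s) + Q(t) − 1, so its minimum is min P + min Q − 1.
P'(s) = 4(s - 4)(s - 3)(s + 1) vanishes at s ∈ {-1, 3, 4}; Q'(t) = 2t vanishes at t ∈ {0}.
Local minima of P (where P''>0): P(-1)=-29, P(4)=96. Local minima of Q: Q(0)=0.
So the global minimum of f is P(-1) + Q(0) − 1 = -29 + 0 − 1 = -30, attained at (-1, 0).

(-1, 0)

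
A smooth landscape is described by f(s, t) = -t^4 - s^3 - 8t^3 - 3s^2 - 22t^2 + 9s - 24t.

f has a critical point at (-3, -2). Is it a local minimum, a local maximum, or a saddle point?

local minimum

The mixed partial ∂²f/∂s∂t is 0, so the Hessian at any point is diag(f_ss, f_tt) = diag(-6(s + 1), -4(3t^2 + 12t + 11)).
At (-3, -2): H = diag(12, 4).
Both eigenvalues are positive, so H is positive definite: a local minimum.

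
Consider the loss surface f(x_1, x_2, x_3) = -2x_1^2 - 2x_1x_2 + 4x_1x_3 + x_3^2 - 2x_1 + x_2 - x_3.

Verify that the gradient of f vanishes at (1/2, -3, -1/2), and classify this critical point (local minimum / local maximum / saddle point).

∇f = (-4x_1 - 2x_2 + 4x_3 - 2, -2x_1 + 1, 4x_1 + 2x_3 - 1); substituting (1/2, -3, -1/2) gives ∇f = (0, 0, 0), so (1/2, -3, -1/2) is indeed a critical point.
The Hessian is constant: H = [[-4, -2, 4], [-2, 0, 0], [4, 0, 2]].
Leading principal minors: Δ₁ = -4, Δ₂ = -4, Δ₃ = -8.
The minors fit neither the all-positive nor the alternating-sign pattern, so H is indefinite: a saddle point.

saddle point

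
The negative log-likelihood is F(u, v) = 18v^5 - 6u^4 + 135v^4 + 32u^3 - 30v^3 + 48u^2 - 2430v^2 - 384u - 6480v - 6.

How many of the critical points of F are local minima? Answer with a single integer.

F separates as a function of u plus a function of v, so ∇F=0 decouples.
∂F/∂u = -24(u - 4)(u - 2)(u + 2) = 0 at u ∈ {-2, 2, 4}; ∂F/∂v = 90(v - 3)(v + 2)(v + 3)(v + 4) = 0 at v ∈ {-4, -3, -2, 3}.
The Hessian is diagonal: diag(F_uu, F_vv). Second derivatives: F_uu(-2)=-576, F_uu(2)=192, F_uu(4)=-288; F_vv(-4)=-1260, F_vv(-3)=540, F_vv(-2)=-900, F_vv(3)=18900.
Local minima occur where both diagonal entries positive: (2, -3), (2, 3). Count: 2.

2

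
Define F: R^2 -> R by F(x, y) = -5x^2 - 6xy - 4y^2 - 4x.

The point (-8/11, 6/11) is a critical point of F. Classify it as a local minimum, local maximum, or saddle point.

The Hessian of F is constant: H = [[-10, -6], [-6, -8]].
det(H) = (-10)·(-8) − (-6)² = 44.
det(H) > 0 and tr(H) = -18 < 0, so H is negative definite and the point is a local maximum.

local maximum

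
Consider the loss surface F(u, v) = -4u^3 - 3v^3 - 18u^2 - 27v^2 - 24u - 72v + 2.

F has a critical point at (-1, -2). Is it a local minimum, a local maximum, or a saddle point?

local maximum

The mixed partial ∂²F/∂u∂v is 0, so the Hessian at any point is diag(F_uu, F_vv) = diag(-12(2u + 3), -18(v + 3)).
At (-1, -2): H = diag(-12, -18).
Both eigenvalues are negative, so H is negative definite: a local maximum.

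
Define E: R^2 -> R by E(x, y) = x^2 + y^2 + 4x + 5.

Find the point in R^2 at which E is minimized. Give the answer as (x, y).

(-2, 0)

E(x,y) separates as P(x) + Q(y) + 5, so its minimum is min P + min Q + 5.
P'(x) = 2x + 4 vanishes at x ∈ {-2}; Q'(y) = 2y vanishes at y ∈ {0}.
Local minima of P (where P''>0): P(-2)=-4. Local minima of Q: Q(0)=0.
So the global minimum of E is P(-2) + Q(0) + 5 = -4 + 0 + 5 = 1, attained at (-2, 0).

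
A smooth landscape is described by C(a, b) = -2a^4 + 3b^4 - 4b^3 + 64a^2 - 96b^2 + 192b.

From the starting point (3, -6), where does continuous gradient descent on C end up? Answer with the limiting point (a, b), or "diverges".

(0, -4)

C is separable, so gradient descent decouples: a follows -∂C/∂a, b follows -∂C/∂b.
∂C/∂a = -8a(a - 4)(a + 4); at a=3 this is 168, so a decreases.
∂C/∂b = 12(b - 4)(b - 1)(b + 4); at b=-6 this is -1680, so b increases.
a converges to its nearest critical value 0 (a local min of the a-part); b converges to -4. The iterate converges to (0, -4).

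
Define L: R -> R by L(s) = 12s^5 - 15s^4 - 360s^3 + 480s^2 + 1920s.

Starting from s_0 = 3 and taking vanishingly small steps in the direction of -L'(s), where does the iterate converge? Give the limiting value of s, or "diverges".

4

L'(s) = 60(s - 4)(s - 2)(s + 1)(s + 4), so L'(3) = -1680.
Gradient descent moves in the -L' direction, i.e. s is increasing.
The nearest critical point in that direction is s = 4, where L'' = 4800 > 0 (a local minimum). The iterate converges there.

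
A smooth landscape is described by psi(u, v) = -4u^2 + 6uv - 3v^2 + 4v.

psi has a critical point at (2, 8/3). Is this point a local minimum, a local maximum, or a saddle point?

local maximum

The Hessian of psi is constant: H = [[-8, 6], [6, -6]].
det(H) = (-8)·(-6) − 6² = 12.
det(H) > 0 and tr(H) = -14 < 0, so H is negative definite and the point is a local maximum.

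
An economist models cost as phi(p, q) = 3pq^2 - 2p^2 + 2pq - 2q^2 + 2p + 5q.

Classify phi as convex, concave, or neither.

The term 3pq^2 is cubic, so the Hessian is not constant.
∂²phi/∂q² = 6p - 4, which takes both signs as p varies (negative for sufficiently negative p). A diagonal entry of the Hessian changing sign means the Hessian is neither positive- nor negative-semidefinite on all of R^2.

neither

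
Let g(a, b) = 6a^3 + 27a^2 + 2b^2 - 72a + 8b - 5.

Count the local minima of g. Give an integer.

1

g separates as a function of a plus a function of b, so ∇g=0 decouples.
∂g/∂a = 18(a - 1)(a + 4) = 0 at a ∈ {-4, 1}; ∂g/∂b = 4(b + 2) = 0 at b ∈ {-2}.
The Hessian is diagonal: diag(g_aa, g_bb). Second derivatives: g_aa(-4)=-90, g_aa(1)=90; g_bb(-2)=4.
Local minima occur where both diagonal entries positive: (1, -2). Count: 1.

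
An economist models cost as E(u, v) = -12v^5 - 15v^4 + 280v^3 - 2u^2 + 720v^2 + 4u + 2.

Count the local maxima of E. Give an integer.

2

E separates as a function of u plus a function of v, so ∇E=0 decouples.
∂E/∂u = -4(u - 1) = 0 at u ∈ {1}; ∂E/∂v = -60v(v - 4)(v + 2)(v + 3) = 0 at v ∈ {-3, -2, 0, 4}.
The Hessian is diagonal: diag(E_uu, E_vv). Second derivatives: E_uu(1)=-4; E_vv(-3)=1260, E_vv(-2)=-720, E_vv(0)=1440, E_vv(4)=-10080.
Local maxima occur where both diagonal entries negative: (1, -2), (1, 4). Count: 2.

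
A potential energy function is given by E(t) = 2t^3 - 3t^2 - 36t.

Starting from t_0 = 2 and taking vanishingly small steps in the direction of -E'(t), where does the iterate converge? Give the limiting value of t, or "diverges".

3

E'(t) = 6(t - 3)(t + 2), so E'(2) = -24.
Gradient descent moves in the -E' direction, i.e. t is increasing.
The nearest critical point in that direction is t = 3, where E'' = 30 > 0 (a local minimum). The iterate converges there.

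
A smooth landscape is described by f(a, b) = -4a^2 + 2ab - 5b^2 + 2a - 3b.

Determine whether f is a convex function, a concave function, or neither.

concave

f is quadratic, so its Hessian is the constant matrix H = [[-8, 2], [2, -10]].
det(H) = 76, tr(H) = -18.
det(H) > 0 and tr(H) < 0, so H is negative definite everywhere: concave.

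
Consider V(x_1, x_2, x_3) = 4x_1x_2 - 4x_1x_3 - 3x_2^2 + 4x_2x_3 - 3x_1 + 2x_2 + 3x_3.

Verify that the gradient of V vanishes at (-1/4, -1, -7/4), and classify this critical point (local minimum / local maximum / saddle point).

saddle point

∇V = (4x_2 - 4x_3 - 3, 4x_1 - 6x_2 + 4x_3 + 2, -4x_1 + 4x_2 + 3); substituting (-1/4, -1, -7/4) gives ∇V = (0, 0, 0), so (-1/4, -1, -7/4) is indeed a critical point.
The Hessian is constant: H = [[0, 4, -4], [4, -6, 4], [-4, 4, 0]].
Leading principal minors: Δ₁ = 0, Δ₂ = -16, Δ₃ = -32.
The minors fit neither the all-positive nor the alternating-sign pattern, so H is indefinite: a saddle point.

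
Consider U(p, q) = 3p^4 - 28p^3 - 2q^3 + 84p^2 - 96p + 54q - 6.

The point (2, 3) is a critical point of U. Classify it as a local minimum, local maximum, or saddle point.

The mixed partial ∂²U/∂p∂q is 0, so the Hessian at any point is diag(U_pp, U_qq) = diag(12(3p^2 - 14p + 14), -12q).
At (2, 3): H = diag(-24, -36).
Both eigenvalues are negative, so H is negative definite: a local maximum.

local maximum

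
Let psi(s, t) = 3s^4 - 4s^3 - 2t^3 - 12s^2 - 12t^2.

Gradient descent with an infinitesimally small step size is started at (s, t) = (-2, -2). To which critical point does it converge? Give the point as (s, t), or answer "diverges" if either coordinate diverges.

psi is separable, so gradient descent decouples: s follows -∂psi/∂s, t follows -∂psi/∂t.
∂psi/∂s = 12s(s - 2)(s + 1); at s=-2 this is -96, so s increases.
∂psi/∂t = -6t(t + 4); at t=-2 this is 24, so t decreases.
s converges to its nearest critical value -1 (a local min of the s-part); t converges to -4. The iterate converges to (-1, -4).

(-1, -4)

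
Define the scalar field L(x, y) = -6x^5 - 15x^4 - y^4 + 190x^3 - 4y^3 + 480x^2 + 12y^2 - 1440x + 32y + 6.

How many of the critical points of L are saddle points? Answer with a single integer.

L separates as a function of x plus a function of y, so ∇L=0 decouples.
∂L/∂x = -30(x - 4)(x - 1)(x + 3)(x + 4) = 0 at x ∈ {-4, -3, 1, 4}; ∂L/∂y = -4(y - 2)(y + 1)(y + 4) = 0 at y ∈ {-4, -1, 2}.
The Hessian is diagonal: diag(L_xx, L_yy). Second derivatives: L_xx(-4)=1200, L_xx(-3)=-840, L_xx(1)=1800, L_xx(4)=-5040; L_yy(-4)=-72, L_yy(-1)=36, L_yy(2)=-72.
Saddle points occur where the two diagonal entries have opposite signs: (-4, -4), (-4, 2), (-3, -1), (1, -4), (1, 2), (4, -1). Count: 6.

6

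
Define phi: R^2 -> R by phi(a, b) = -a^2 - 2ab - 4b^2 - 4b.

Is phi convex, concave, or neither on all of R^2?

phi is quadratic, so its Hessian is the constant matrix H = [[-2, -2], [-2, -8]].
det(H) = 12, tr(H) = -10.
det(H) > 0 and tr(H) < 0, so H is negative definite everywhere: concave.

concave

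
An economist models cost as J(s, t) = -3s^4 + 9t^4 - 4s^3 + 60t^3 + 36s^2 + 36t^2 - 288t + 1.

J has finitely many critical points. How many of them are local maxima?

J separates as a function of s plus a function of t, so ∇J=0 decouples.
∂J/∂s = -12s(s - 2)(s + 3) = 0 at s ∈ {-3, 0, 2}; ∂J/∂t = 36(t - 1)(t + 2)(t + 4) = 0 at t ∈ {-4, -2, 1}.
The Hessian is diagonal: diag(J_ss, J_tt). Second derivatives: J_ss(-3)=-180, J_ss(0)=72, J_ss(2)=-120; J_tt(-4)=360, J_tt(-2)=-216, J_tt(1)=540.
Local maxima occur where both diagonal entries negative: (-3, -2), (2, -2). Count: 2.

2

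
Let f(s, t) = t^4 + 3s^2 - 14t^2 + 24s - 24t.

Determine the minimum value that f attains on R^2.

f(s,t) separates as P(s) + Q(t), so its minimum is min P + min Q.
P'(s) = 6s + 24 vanishes at s ∈ {-4}; Q'(t) = 4(t - 3)(t + 1)(t + 2) vanishes at t ∈ {-2, -1, 3}.
Local minima of P (where P''>0): P(-4)=-48. Local minima of Q: Q(-2)=8, Q(3)=-117.
So the global minimum of f is P(-4) + Q(3) = -48 − 117 = -165, attained at (-4, 3).

-165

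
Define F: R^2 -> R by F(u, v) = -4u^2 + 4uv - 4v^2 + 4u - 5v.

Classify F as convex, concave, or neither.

concave

F is quadratic, so its Hessian is the constant matrix H = [[-8, 4], [4, -8]].
det(H) = 48, tr(H) = -16.
det(H) > 0 and tr(H) < 0, so H is negative definite everywhere: concave.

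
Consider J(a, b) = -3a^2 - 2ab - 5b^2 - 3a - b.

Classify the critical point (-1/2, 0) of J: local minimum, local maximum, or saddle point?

The Hessian of J is constant: H = [[-6, -2], [-2, -10]].
det(H) = (-6)·(-10) − (-2)² = 56.
det(H) > 0 and tr(H) = -16 < 0, so H is negative definite and the point is a local maximum.

local maximum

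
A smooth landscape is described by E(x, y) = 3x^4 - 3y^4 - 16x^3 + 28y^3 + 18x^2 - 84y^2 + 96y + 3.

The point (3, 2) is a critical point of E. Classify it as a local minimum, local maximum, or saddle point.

The mixed partial ∂²E/∂x∂y is 0, so the Hessian at any point is diag(E_xx, E_yy) = diag(12(3x^2 - 8x + 3), 12(-3y^2 + 14y - 14)).
At (3, 2): H = diag(72, 24).
Both eigenvalues are positive, so H is positive definite: a local minimum.

local minimum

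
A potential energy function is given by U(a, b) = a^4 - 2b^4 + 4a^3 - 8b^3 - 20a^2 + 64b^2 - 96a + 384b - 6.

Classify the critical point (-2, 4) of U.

local maximum

The mixed partial ∂²U/∂a∂b is 0, so the Hessian at any point is diag(U_aa, U_bb) = diag(4(3a^2 + 6a - 10), 8(-3b^2 - 6b + 16)).
At (-2, 4): H = diag(-40, -448).
Both eigenvalues are negative, so H is negative definite: a local maximum.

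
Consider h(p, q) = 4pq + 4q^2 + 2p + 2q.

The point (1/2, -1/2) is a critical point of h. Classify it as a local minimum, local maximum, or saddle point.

The Hessian of h is constant: H = [[0, 4], [4, 8]].
det(H) = 0·8 − 4² = -16.
Since det(H) < 0, H is indefinite and the critical point is a saddle point.

saddle point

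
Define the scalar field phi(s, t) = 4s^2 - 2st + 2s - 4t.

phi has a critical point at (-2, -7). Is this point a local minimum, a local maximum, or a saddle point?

saddle point

The Hessian of phi is constant: H = [[8, -2], [-2, 0]].
det(H) = 8·0 − (-2)² = -4.
Since det(H) < 0, H is indefinite and the critical point is a saddle point.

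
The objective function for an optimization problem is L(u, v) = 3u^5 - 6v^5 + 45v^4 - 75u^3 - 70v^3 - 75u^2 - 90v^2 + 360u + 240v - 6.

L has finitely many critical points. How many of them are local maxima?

4

L separates as a function of u plus a function of v, so ∇L=0 decouples.
∂L/∂u = 15(u - 4)(u - 1)(u + 2)(u + 3) = 0 at u ∈ {-3, -2, 1, 4}; ∂L/∂v = -30(v - 4)(v - 2)(v - 1)(v + 1) = 0 at v ∈ {-1, 1, 2, 4}.
The Hessian is diagonal: diag(L_uu, L_vv). Second derivatives: L_uu(-3)=-420, L_uu(-2)=270, L_uu(1)=-540, L_uu(4)=1890; L_vv(-1)=900, L_vv(1)=-180, L_vv(2)=180, L_vv(4)=-900.
Local maxima occur where both diagonal entries negative: (-3, 1), (-3, 4), (1, 1), (1, 4). Count: 4.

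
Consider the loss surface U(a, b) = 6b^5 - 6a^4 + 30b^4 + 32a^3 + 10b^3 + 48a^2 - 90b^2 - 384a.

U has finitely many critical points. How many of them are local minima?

U separates as a function of a plus a function of b, so ∇U=0 decouples.
∂U/∂a = -24(a - 4)(a - 2)(a + 2) = 0 at a ∈ {-2, 2, 4}; ∂U/∂b = 30b(b - 1)(b + 2)(b + 3) = 0 at b ∈ {-3, -2, 0, 1}.
The Hessian is diagonal: diag(U_aa, U_bb). Second derivatives: U_aa(-2)=-576, U_aa(2)=192, U_aa(4)=-288; U_bb(-3)=-360, U_bb(-2)=180, U_bb(0)=-180, U_bb(1)=360.
Local minima occur where both diagonal entries positive: (2, -2), (2, 1). Count: 2.

2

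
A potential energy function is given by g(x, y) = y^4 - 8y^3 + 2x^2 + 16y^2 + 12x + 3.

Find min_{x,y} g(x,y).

g(x,y) separates as P(x) + Q(y) + 3, so its minimum is min P + min Q + 3.
P'(x) = 4x + 12 vanishes at x ∈ {-3}; Q'(y) = 4y(y - 4)(y - 2) vanishes at y ∈ {0, 2, 4}.
Local minima of P (where P''>0): P(-3)=-18. Local minima of Q: Q(0)=0, Q(4)=0.
So the global minimum of g is P(-3) + Q(0) + 3 = -18 + 0 + 3 = -15, attained at (-3, 0).

-15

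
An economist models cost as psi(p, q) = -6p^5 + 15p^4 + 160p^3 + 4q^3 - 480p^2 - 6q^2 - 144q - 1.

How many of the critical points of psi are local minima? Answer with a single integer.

2

psi separates as a function of p plus a function of q, so ∇psi=0 decouples.
∂psi/∂p = -30p(p - 4)(p - 2)(p + 4) = 0 at p ∈ {-4, 0, 2, 4}; ∂psi/∂q = 12(q - 4)(q + 3) = 0 at q ∈ {-3, 4}.
The Hessian is diagonal: diag(psi_pp, psi_qq). Second derivatives: psi_pp(-4)=5760, psi_pp(0)=-960, psi_pp(2)=720, psi_pp(4)=-1920; psi_qq(-3)=-84, psi_qq(4)=84.
Local minima occur where both diagonal entries positive: (-4, 4), (2, 4). Count: 2.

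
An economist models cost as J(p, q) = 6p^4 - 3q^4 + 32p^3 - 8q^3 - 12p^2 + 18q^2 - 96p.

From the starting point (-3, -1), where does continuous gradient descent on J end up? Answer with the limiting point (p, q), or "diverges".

(-4, 0)

J is separable, so gradient descent decouples: p follows -∂J/∂p, q follows -∂J/∂q.
∂J/∂p = 24(p - 1)(p + 1)(p + 4); at p=-3 this is 192, so p decreases.
∂J/∂q = -12q(q - 1)(q + 3); at q=-1 this is -48, so q increases.
p converges to its nearest critical value -4 (a local min of the p-part); q converges to 0. The iterate converges to (-4, 0).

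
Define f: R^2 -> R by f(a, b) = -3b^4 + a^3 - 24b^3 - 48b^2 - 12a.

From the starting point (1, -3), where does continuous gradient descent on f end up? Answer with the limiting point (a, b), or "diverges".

f is separable, so gradient descent decouples: a follows -∂f/∂a, b follows -∂f/∂b.
∂f/∂a = 3(a - 2)(a + 2); at a=1 this is -9, so a increases.
∂f/∂b = -12b(b + 2)(b + 4); at b=-3 this is -36, so b increases.
a converges to its nearest critical value 2 (a local min of the a-part); b converges to -2. The iterate converges to (2, -2).

(2, -2)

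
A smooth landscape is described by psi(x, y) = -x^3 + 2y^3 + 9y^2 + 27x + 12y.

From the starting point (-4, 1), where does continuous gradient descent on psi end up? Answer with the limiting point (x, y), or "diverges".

psi is separable, so gradient descent decouples: x follows -∂psi/∂x, y follows -∂psi/∂y.
∂psi/∂x = -3(x - 3)(x + 3); at x=-4 this is -21, so x increases.
∂psi/∂y = 6(y + 1)(y + 2); at y=1 this is 36, so y decreases.
x converges to its nearest critical value -3 (a local min of the x-part); y converges to -1. The iterate converges to (-3, -1).

(-3, -1)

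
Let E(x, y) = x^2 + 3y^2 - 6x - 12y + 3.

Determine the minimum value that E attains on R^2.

E(x,y) separates as P(x) + Q(y) + 3, so its minimum is min P + min Q + 3.
P'(x) = 2x - 6 vanishes at x ∈ {3}; Q'(y) = 6y - 12 vanishes at y ∈ {2}.
Local minima of P (where P''>0): P(3)=-9. Local minima of Q: Q(2)=-12.
So the global minimum of E is P(3) + Q(2) + 3 = -9 − 12 + 3 = -18, attained at (3, 2).

-18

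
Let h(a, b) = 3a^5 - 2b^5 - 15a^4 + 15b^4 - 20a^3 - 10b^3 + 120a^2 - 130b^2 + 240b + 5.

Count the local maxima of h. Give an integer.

4

h separates as a function of a plus a function of b, so ∇h=0 decouples.
∂h/∂a = 15a(a - 4)(a - 2)(a + 2) = 0 at a ∈ {-2, 0, 2, 4}; ∂h/∂b = -10(b - 4)(b - 3)(b - 1)(b + 2) = 0 at b ∈ {-2, 1, 3, 4}.
The Hessian is diagonal: diag(h_aa, h_bb). Second derivatives: h_aa(-2)=-720, h_aa(0)=240, h_aa(2)=-240, h_aa(4)=720; h_bb(-2)=900, h_bb(1)=-180, h_bb(3)=100, h_bb(4)=-180.
Local maxima occur where both diagonal entries negative: (-2, 1), (-2, 4), (2, 1), (2, 4). Count: 4.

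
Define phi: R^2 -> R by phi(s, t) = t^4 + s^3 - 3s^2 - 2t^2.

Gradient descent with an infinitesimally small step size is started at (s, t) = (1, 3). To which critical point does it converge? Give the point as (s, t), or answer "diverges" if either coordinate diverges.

phi is separable, so gradient descent decouples: s follows -∂phi/∂s, t follows -∂phi/∂t.
∂phi/∂s = 3s(s - 2); at s=1 this is -3, so s increases.
∂phi/∂t = 4t(t - 1)(t + 1); at t=3 this is 96, so t decreases.
s converges to its nearest critical value 2 (a local min of the s-part); t converges to 1. The iterate converges to (2, 1).

(2, 1)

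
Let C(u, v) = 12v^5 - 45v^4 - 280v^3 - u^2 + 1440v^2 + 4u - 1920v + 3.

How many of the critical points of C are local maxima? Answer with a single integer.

C separates as a function of u plus a function of v, so ∇C=0 decouples.
∂C/∂u = -2(u - 2) = 0 at u ∈ {2}; ∂C/∂v = 60(v - 4)(v - 2)(v - 1)(v + 4) = 0 at v ∈ {-4, 1, 2, 4}.
The Hessian is diagonal: diag(C_uu, C_vv). Second derivatives: C_uu(2)=-2; C_vv(-4)=-14400, C_vv(1)=900, C_vv(2)=-720, C_vv(4)=2880.
Local maxima occur where both diagonal entries negative: (2, -4), (2, 2). Count: 2.

2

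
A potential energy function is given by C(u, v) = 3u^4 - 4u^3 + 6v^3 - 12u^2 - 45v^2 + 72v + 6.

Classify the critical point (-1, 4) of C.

The mixed partial ∂²C/∂u∂v is 0, so the Hessian at any point is diag(C_uu, C_vv) = diag(12(3u^2 - 2u - 2), 18(2v - 5)).
At (-1, 4): H = diag(36, 54).
Both eigenvalues are positive, so H is positive definite: a local minimum.

local minimum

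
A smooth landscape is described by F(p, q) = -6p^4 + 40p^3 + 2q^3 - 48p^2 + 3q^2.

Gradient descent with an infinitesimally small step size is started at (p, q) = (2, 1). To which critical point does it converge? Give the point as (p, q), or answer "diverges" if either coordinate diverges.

F is separable, so gradient descent decouples: p follows -∂F/∂p, q follows -∂F/∂q.
∂F/∂p = -24p(p - 4)(p - 1); at p=2 this is 96, so p decreases.
∂F/∂q = 6q(q + 1); at q=1 this is 12, so q decreases.
p converges to its nearest critical value 1 (a local min of the p-part); q converges to 0. The iterate converges to (1, 0).

(1, 0)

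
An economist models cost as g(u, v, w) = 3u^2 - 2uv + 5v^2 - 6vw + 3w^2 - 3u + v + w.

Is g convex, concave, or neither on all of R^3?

g is quadratic, so its Hessian is the constant matrix H = [[6, -2, 0], [-2, 10, -6], [0, -6, 6]].
Leading principal minors: 6, 56, 120.
All positive ⇒ H ≻ 0 ⇒ convex.

convex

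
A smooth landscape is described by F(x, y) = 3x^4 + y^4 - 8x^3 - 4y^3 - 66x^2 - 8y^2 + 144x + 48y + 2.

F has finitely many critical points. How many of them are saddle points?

4

F separates as a function of x plus a function of y, so ∇F=0 decouples.
∂F/∂x = 12(x - 4)(x - 1)(x + 3) = 0 at x ∈ {-3, 1, 4}; ∂F/∂y = 4(y - 3)(y - 2)(y + 2) = 0 at y ∈ {-2, 2, 3}.
The Hessian is diagonal: diag(F_xx, F_yy). Second derivatives: F_xx(-3)=336, F_xx(1)=-144, F_xx(4)=252; F_yy(-2)=80, F_yy(2)=-16, F_yy(3)=20.
Saddle points occur where the two diagonal entries have opposite signs: (-3, 2), (1, -2), (1, 3), (4, 2). Count: 4.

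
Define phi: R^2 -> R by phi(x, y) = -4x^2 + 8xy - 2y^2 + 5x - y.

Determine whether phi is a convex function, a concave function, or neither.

phi is quadratic, so its Hessian is the constant matrix H = [[-8, 8], [8, -4]].
det(H) = -32, tr(H) = -12.
det(H) < 0, so H is indefinite: neither convex nor concave.

neither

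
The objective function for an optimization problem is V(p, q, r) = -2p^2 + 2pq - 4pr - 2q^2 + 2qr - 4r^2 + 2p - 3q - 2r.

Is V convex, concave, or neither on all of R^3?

concave

V is quadratic, so its Hessian is the constant matrix H = [[-4, 2, -4], [2, -4, 2], [-4, 2, -8]].
Leading principal minors: -4, 12, -48.
Signs alternate −, +, − ⇒ H ≺ 0 ⇒ concave.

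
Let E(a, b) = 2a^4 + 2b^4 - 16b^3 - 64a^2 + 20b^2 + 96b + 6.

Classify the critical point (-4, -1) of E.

local minimum

The mixed partial ∂²E/∂a∂b is 0, so the Hessian at any point is diag(E_aa, E_bb) = diag(8(3a^2 - 16), 8(3b^2 - 12b + 5)).
At (-4, -1): H = diag(256, 160).
Both eigenvalues are positive, so H is positive definite: a local minimum.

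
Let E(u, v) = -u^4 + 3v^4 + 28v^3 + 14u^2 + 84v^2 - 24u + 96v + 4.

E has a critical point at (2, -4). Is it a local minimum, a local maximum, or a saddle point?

saddle point

The mixed partial ∂²E/∂u∂v is 0, so the Hessian at any point is diag(E_uu, E_vv) = diag(4(-3u^2 + 7), 12(3v^2 + 14v + 14)).
At (2, -4): H = diag(-20, 72).
The eigenvalues have opposite signs, so H is indefinite: a saddle point.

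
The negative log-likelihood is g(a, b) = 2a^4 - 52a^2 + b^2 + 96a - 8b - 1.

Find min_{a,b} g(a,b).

g(a,b) separates as P(a) + Q(b) − 1, so its minimum is min P + min Q − 1.
P'(a) = 8(a - 3)(a - 1)(a + 4) vanishes at a ∈ {-4, 1, 3}; Q'(b) = 2b - 8 vanishes at b ∈ {4}.
Local minima of P (where P''>0): P(-4)=-704, P(3)=-18. Local minima of Q: Q(4)=-16.
So the global minimum of g is P(-4) + Q(4) − 1 = -704 − 16 − 1 = -721, attained at (-4, 4).

-721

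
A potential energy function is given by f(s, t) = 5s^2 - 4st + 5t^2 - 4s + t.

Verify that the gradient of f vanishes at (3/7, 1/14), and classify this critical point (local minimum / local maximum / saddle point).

∇f = (10s - 4t - 4, -4s + 10t + 1); substituting (3/7, 1/14) gives ∇f = (0, 0), so (3/7, 1/14) is indeed a critical point.
The Hessian of f is constant: H = [[10, -4], [-4, 10]].
det(H) = 10·10 − (-4)² = 84.
det(H) > 0 and tr(H) = 20 > 0, so H is positive definite and the point is a local minimum.

local minimum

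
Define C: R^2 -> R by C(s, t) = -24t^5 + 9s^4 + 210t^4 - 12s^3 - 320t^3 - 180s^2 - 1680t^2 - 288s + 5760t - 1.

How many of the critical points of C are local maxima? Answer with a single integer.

C separates as a function of s plus a function of t, so ∇C=0 decouples.
∂C/∂s = 36(s - 4)(s + 1)(s + 2) = 0 at s ∈ {-2, -1, 4}; ∂C/∂t = -120(t - 4)(t - 3)(t - 2)(t + 2) = 0 at t ∈ {-2, 2, 3, 4}.
The Hessian is diagonal: diag(C_ss, C_tt). Second derivatives: C_ss(-2)=216, C_ss(-1)=-180, C_ss(4)=1080; C_tt(-2)=14400, C_tt(2)=-960, C_tt(3)=600, C_tt(4)=-1440.
Local maxima occur where both diagonal entries negative: (-1, 2), (-1, 4). Count: 2.

2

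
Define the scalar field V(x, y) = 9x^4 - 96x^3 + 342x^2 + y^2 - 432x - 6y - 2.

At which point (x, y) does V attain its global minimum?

V(x,y) separates as P(x) + Q(y) − 2, so its minimum is min P + min Q − 2.
P'(x) = 36(x - 4)(x - 3)(x - 1) vanishes at x ∈ {1, 3, 4}; Q'(y) = 2y - 6 vanishes at y ∈ {3}.
Local minima of P (where P''>0): P(1)=-177, P(4)=-96. Local minima of Q: Q(3)=-9.
So the global minimum of V is P(1) + Q(3) − 2 = -177 − 9 − 2 = -188, attained at (1, 3).

(1, 3)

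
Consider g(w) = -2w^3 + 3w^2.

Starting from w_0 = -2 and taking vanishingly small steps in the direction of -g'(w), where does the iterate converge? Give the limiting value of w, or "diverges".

g'(w) = -6w(w - 1), so g'(-2) = -36.
Gradient descent moves in the -g' direction, i.e. w is increasing.
The nearest critical point in that direction is w = 0, where g'' = 6 > 0 (a local minimum). The iterate converges there.

0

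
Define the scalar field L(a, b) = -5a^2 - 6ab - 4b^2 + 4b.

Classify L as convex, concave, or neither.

concave

L is quadratic, so its Hessian is the constant matrix H = [[-10, -6], [-6, -8]].
det(H) = 44, tr(H) = -18.
det(H) > 0 and tr(H) < 0, so H is negative definite everywhere: concave.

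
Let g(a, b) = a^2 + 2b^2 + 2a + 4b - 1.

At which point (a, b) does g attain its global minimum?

(-1, -1)

g(a,b) separates as P(a) + Q(b) − 1, so its minimum is min P + min Q − 1.
P'(a) = 2a + 2 vanishes at a ∈ {-1}; Q'(b) = 4b + 4 vanishes at b ∈ {-1}.
Local minima of P (where P''>0): P(-1)=-1. Local minima of Q: Q(-1)=-2.
So the global minimum of g is P(-1) + Q(-1) − 1 = -1 − 2 − 1 = -4, attained at (-1, -1).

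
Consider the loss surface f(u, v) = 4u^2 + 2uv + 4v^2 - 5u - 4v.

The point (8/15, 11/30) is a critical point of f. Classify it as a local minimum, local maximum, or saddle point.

local minimum

The Hessian of f is constant: H = [[8, 2], [2, 8]].
det(H) = 8·8 − 2² = 60.
det(H) > 0 and tr(H) = 16 > 0, so H is positive definite and the point is a local minimum.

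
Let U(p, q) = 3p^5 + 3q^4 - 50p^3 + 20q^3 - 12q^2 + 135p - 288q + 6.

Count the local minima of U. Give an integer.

U separates as a function of p plus a function of q, so ∇U=0 decouples.
∂U/∂p = 15(p - 3)(p - 1)(p + 1)(p + 3) = 0 at p ∈ {-3, -1, 1, 3}; ∂U/∂q = 12(q - 2)(q + 3)(q + 4) = 0 at q ∈ {-4, -3, 2}.
The Hessian is diagonal: diag(U_pp, U_qq). Second derivatives: U_pp(-3)=-720, U_pp(-1)=240, U_pp(1)=-240, U_pp(3)=720; U_qq(-4)=72, U_qq(-3)=-60, U_qq(2)=360.
Local minima occur where both diagonal entries positive: (-1, -4), (-1, 2), (3, -4), (3, 2). Count: 4.

4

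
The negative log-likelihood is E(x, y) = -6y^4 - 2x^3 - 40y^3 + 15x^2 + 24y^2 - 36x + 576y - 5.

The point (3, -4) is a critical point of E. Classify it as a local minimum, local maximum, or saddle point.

local maximum

The mixed partial ∂²E/∂x∂y is 0, so the Hessian at any point is diag(E_xx, E_yy) = diag(6(-2x + 5), 24(-3y^2 - 10y + 2)).
At (3, -4): H = diag(-6, -144).
Both eigenvalues are negative, so H is negative definite: a local maximum.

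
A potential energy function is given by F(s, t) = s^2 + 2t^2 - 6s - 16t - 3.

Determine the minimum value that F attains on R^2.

F(s,t) separates as P(s) + Q(t) − 3, so its minimum is min P + min Q − 3.
P'(s) = 2s - 6 vanishes at s ∈ {3}; Q'(t) = 4(t - 4) vanishes at t ∈ {4}.
Local minima of P (where P''>0): P(3)=-9. Local minima of Q: Q(4)=-32.
So the global minimum of F is P(3) + Q(4) − 3 = -9 − 32 − 3 = -44, attained at (3, 4).

-44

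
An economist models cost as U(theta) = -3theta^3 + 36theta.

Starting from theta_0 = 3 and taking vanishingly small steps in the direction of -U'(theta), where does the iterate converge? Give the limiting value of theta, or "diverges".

U'(theta) = -9(theta - 2)(theta + 2), so U'(3) = -45.
Gradient descent moves in the -U' direction, i.e. theta is increasing.
There is no critical point above theta=3, and U' keeps the same sign, so the iterate runs off to +∞.

diverges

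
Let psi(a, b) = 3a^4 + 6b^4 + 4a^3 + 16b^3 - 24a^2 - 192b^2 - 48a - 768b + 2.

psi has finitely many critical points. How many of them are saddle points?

psi separates as a function of a plus a function of b, so ∇psi=0 decouples.
∂psi/∂a = 12(a - 2)(a + 1)(a + 2) = 0 at a ∈ {-2, -1, 2}; ∂psi/∂b = 24(b - 4)(b + 2)(b + 4) = 0 at b ∈ {-4, -2, 4}.
The Hessian is diagonal: diag(psi_aa, psi_bb). Second derivatives: psi_aa(-2)=48, psi_aa(-1)=-36, psi_aa(2)=144; psi_bb(-4)=384, psi_bb(-2)=-288, psi_bb(4)=1152.
Saddle points occur where the two diagonal entries have opposite signs: (-2, -2), (-1, -4), (-1, 4), (2, -2). Count: 4.

4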